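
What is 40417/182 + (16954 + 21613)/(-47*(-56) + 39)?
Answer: 8844077/37394 ≈ 236.51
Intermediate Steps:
40417/182 + (16954 + 21613)/(-47*(-56) + 39) = 40417*(1/182) + 38567/(2632 + 39) = 3109/14 + 38567/2671 = 8844077/37394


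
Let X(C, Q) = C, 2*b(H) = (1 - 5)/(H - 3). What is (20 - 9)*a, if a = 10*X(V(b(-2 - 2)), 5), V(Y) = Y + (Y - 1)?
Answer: -330/7 ≈ -47.143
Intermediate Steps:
b(H) = -2/(-3 + H) (b(H) = ((1 - 5)/(H - 3))/2 = (-4/(-3 + H))/2 = -2/(-3 + H))
V(Y) = -1 + 2*Y (V(Y) = Y + (-1 + Y) = -1 + 2*Y)
a = -30/7 (a = 10*(-1 + 2*(-2/(-3 + (-2 - 2)))) = 10*(-1 + 2*(-2/(-3 - 4))) = 10*(-1 + 2*(-2/(-7))) = 10*(-1 + 2*(-2*(-1/7))) = 10*(-1 + 2*(2/7)) = 10*(-1 + 4/7) = 10*(-3/7) = -30/7 ≈ -4.2857)
(20 - 9)*a = (20 - 9)*(-30/7) = 11*(-30/7) = -330/7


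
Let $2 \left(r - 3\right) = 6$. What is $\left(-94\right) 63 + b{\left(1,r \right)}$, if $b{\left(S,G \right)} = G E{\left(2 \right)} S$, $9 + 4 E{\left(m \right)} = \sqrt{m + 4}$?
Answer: $- \frac{11871}{2} + \frac{3 \sqrt{6}}{2} \approx -5931.8$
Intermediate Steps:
$r = 6$ ($r = 3 + \frac{1}{2} \cdot 6 = 3 + 3 = 6$)
$E{\left(m \right)} = - \frac{9}{4} + \frac{\sqrt{4 + m}}{4}$ ($E{\left(m \right)} = - \frac{9}{4} + \frac{\sqrt{m + 4}}{4} = - \frac{9}{4} + \frac{\sqrt{4 + m}}{4}$)
$b{\left(S,G \right)} = G S \left(- \frac{9}{4} + \frac{\sqrt{6}}{4}\right)$ ($b{\left(S,G \right)} = G \left(- \frac{9}{4} + \frac{\sqrt{4 + 2}}{4}\right) S = G \left(- \frac{9}{4} + \frac{\sqrt{6}}{4}\right) S = G S \left(- \frac{9}{4} + \frac{\sqrt{6}}{4}\right)$)
$\left(-94\right) 63 + b{\left(1,r \right)} = \left(-94\right) 63 + \frac{1}{4} \cdot 6 \cdot 1 \left(-9 + \sqrt{6}\right) = -5922 - \left(\frac{27}{2} - \frac{3 \sqrt{6}}{2}\right) = - \frac{11871}{2} + \frac{3 \sqrt{6}}{2}$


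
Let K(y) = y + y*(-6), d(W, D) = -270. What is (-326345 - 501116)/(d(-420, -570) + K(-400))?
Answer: -827461/1730 ≈ -478.30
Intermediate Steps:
K(y) = -5*y (K(y) = y - 6*y = -5*y)
(-326345 - 501116)/(d(-420, -570) + K(-400)) = (-326345 - 501116)/(-270 - 5*(-400)) = -827461/(-270 + 2000) = -827461/1730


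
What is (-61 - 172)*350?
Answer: -81550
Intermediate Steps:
(-61 - 172)*350 = -233*350 = -81550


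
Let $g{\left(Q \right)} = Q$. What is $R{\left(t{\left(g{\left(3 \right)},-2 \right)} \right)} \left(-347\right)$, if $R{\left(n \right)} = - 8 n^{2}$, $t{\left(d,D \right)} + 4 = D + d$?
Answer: $24984$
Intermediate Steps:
$t{\left(d,D \right)} = -4 + D + d$ ($t{\left(d,D \right)} = -4 + \left(D + d\right) = -4 + D + d$)
$R{\left(t{\left(g{\left(3 \right)},-2 \right)} \right)} \left(-347\right) = - 8 \left(-4 - 2 + 3\right)^{2} \left(-347\right) = - 8 \left(-3\right)^{2} \left(-347\right) = \left(-8\right) 9 \left(-347\right) = \left(-72\right) \left(-347\right) = 24984$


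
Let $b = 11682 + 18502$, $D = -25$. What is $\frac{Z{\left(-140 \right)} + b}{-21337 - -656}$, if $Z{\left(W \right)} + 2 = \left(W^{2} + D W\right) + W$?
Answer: $- \frac{53142}{20681} \approx -2.5696$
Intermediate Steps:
$b = 30184$
$Z{\left(W \right)} = -2 + W^{2} - 24 W$ ($Z{\left(W \right)} = -2 + \left(\left(W^{2} - 25 W\right) + W\right) = -2 + \left(W^{2} - 24 W\right) = -2 + W^{2} - 24 W$)
$\frac{Z{\left(-140 \right)} + b}{-21337 - -656} = \frac{\left(-2 + \left(-140\right)^{2} - -3360\right) + 30184}{-21337 - -656} = \frac{\left(-2 + 19600 + 3360\right) + 30184}{-21337 + \left(-17776 + 18432\right)} = \frac{22958 + 30184}{-21337 + 656} = \frac{53142}{-20681} = 53142 \left(- \frac{1}{20681}\right) = - \frac{53142}{20681}$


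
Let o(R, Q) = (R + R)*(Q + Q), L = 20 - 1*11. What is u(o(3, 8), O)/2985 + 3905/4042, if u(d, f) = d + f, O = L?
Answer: 805389/804358 ≈ 1.0013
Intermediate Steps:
L = 9 (L = 20 - 11 = 9)
o(R, Q) = 4*Q*R (o(R, Q) = (2*R)*(2*Q) = 4*Q*R)
O = 9
u(o(3, 8), O)/2985 + 3905/4042 = (4*8*3 + 9)/2985 + 3905/4042 = (96 + 9)*(1/2985) + 3905*(1/4042) = 105*(1/2985) + 3905/4042 = 7/199 + 3905/4042 = 805389/804358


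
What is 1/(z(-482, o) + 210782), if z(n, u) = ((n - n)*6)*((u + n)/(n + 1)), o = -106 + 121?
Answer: 1/210782 ≈ 4.7442e-6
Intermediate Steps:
o = 15
z(n, u) = 0 (z(n, u) = (0*6)*((n + u)/(1 + n)) = 0*((n + u)/(1 + n)) = 0)
1/(z(-482, o) + 210782) = 1/(0 + 210782) = 1/210782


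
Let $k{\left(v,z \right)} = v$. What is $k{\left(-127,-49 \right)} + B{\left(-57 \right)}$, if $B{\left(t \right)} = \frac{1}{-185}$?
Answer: $- \frac{23496}{185} \approx -127.01$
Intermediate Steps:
$B{\left(t \right)} = - \frac{1}{185}$
$k{\left(-127,-49 \right)} + B{\left(-57 \right)} = -127 - \frac{1}{185} = - \frac{23496}{185}$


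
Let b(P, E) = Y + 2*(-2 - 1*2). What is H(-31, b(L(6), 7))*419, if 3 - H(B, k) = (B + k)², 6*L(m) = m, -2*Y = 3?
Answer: -2744031/4 ≈ -6.8601e+5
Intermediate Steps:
Y = -3/2 (Y = -½*3 = -3/2 ≈ -1.5000)
L(m) = m/6
b(P, E) = -19/2 (b(P, E) = -3/2 + 2*(-2 - 1*2) = -3/2 + 2*(-2 - 2) = -3/2 + 2*(-4) = -3/2 - 8 = -19/2)
H(B, k) = 3 - (B + k)²
H(-31, b(L(6), 7))*419 = (3 - (-31 - 19/2)²)*419 = (3 - (-81/2)²)*419 = (3 - 1*6561/4)*419 = (3 - 6561/4)*419 = -6549/4*419 = -2744031/4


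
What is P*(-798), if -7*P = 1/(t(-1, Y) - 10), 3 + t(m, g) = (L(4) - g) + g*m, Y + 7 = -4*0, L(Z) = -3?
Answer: -57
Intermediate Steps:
Y = -7 (Y = -7 - 4*0 = -7 + 0 = -7)
t(m, g) = -6 - g + g*m (t(m, g) = -3 + ((-3 - g) + g*m) = -3 + (-3 - g + g*m) = -6 - g + g*m)
P = 1/14 (P = -1/(7*((-6 - 1*(-7) - 7*(-1)) - 10)) = -1/(7*((-6 + 7 + 7) - 10)) = -1/(7*(8 - 10)) = -1/7/(-2) = -1/7*(-1/2) = 1/14 ≈ 0.071429)
P*(-798) = (1/14)*(-798) = -57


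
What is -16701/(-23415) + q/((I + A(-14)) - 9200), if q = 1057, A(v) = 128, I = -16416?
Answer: 133641811/198933840 ≈ 0.67179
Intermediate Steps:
-16701/(-23415) + q/((I + A(-14)) - 9200) = -16701/(-23415) + 1057/((-16416 + 128) - 9200) = -16701*(-1/23415) + 1057/(-16288 - 9200) = 5567/7805 + 1057/(-25488) = 5567/7805 + 1057*(-1/25488) = 5567/7805 - 1057/25488 = 133641811/198933840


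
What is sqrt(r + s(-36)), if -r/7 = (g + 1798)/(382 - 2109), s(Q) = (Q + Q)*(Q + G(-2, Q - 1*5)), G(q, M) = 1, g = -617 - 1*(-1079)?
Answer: 14*sqrt(38486195)/1727 ≈ 50.291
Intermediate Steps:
g = 462 (g = -617 + 1079 = 462)
s(Q) = 2*Q*(1 + Q) (s(Q) = (Q + Q)*(Q + 1) = (2*Q)*(1 + Q) = 2*Q*(1 + Q))
r = 15820/1727 (r = -7*(462 + 1798)/(382 - 2109) = -15820/(-1727) = -15820*(-1)/1727 = -7*(-2260/1727) = 15820/1727 ≈ 9.1604)
sqrt(r + s(-36)) = sqrt(15820/1727 + 2*(-36)*(1 - 36)) = sqrt(15820/1727 + 2*(-36)*(-35)) = sqrt(15820/1727 + 2520) = sqrt(4367860/1727) = 14*sqrt(38486195)/1727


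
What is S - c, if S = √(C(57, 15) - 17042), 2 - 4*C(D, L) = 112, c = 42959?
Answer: -42959 + I*√68278/2 ≈ -42959.0 + 130.65*I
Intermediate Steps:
C(D, L) = -55/2 (C(D, L) = ½ - ¼*112 = ½ - 28 = -55/2)
S = I*√68278/2 (S = √(-55/2 - 17042) = √(-34139/2) = I*√68278/2 ≈ 130.65*I)
S - c = I*√68278/2 - 1*42959 = I*√68278/2 - 42959 = -42959 + I*√68278/2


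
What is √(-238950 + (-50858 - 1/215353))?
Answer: 15*I*√59735114974313/215353 ≈ 538.34*I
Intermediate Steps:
√(-238950 + (-50858 - 1/215353)) = √(-238950 - 10952422875/215353) = √(-62411022225/215353) = 15*I*√59735114974313/215353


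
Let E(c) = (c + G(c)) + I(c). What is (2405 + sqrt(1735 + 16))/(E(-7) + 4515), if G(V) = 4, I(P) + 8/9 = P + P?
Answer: 21645/40474 + 9*sqrt(1751)/40474 ≈ 0.54409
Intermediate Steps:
I(P) = -8/9 + 2*P (I(P) = -8/9 + (P + P) = -8/9 + 2*P)
E(c) = 28/9 + 3*c (E(c) = (c + 4) + (-8/9 + 2*c) = (4 + c) + (-8/9 + 2*c) = 28/9 + 3*c)
(2405 + sqrt(1735 + 16))/(E(-7) + 4515) = (2405 + sqrt(1735 + 16))/((28/9 + 3*(-7)) + 4515) = (2405 + sqrt(1751))/((28/9 - 21) + 4515) = (2405 + sqrt(1751))/(-161/9 + 4515) = (2405 + sqrt(1751))/(40474/9) = (2405 + sqrt(1751))*(9/40474) = 21645/40474 + 9*sqrt(1751)/40474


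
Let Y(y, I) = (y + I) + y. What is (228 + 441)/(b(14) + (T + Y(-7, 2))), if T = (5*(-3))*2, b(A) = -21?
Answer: -223/21 ≈ -10.619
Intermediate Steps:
Y(y, I) = I + 2*y (Y(y, I) = (I + y) + y = I + 2*y)
T = -30 (T = -15*2 = -30)
(228 + 441)/(b(14) + (T + Y(-7, 2))) = (228 + 441)/(-21 + (-30 + (2 + 2*(-7)))) = 669/(-21 + (-30 + (2 - 14))) = 669/(-21 + (-30 - 12)) = 669/(-21 - 42) = 669/(-63) = 669*(-1/63) = -223/21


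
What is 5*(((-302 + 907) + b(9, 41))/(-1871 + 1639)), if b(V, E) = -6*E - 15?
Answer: -215/29 ≈ -7.4138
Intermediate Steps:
b(V, E) = -15 - 6*E
5*(((-302 + 907) + b(9, 41))/(-1871 + 1639)) = 5*(((-302 + 907) + (-15 - 6*41))/(-1871 + 1639)) = 5*((605 + (-15 - 246))/(-232)) = 5*((605 - 261)*(-1/232)) = 5*(344*(-1/232)) = 5*(-43/29) = -215/29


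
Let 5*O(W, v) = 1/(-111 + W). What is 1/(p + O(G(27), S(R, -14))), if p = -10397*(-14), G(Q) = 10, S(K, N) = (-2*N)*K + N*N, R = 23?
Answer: 505/73506789 ≈ 6.8701e-6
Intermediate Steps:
S(K, N) = N**2 - 2*K*N (S(K, N) = -2*K*N + N**2 = N**2 - 2*K*N)
O(W, v) = 1/(5*(-111 + W))
p = 145558
1/(p + O(G(27), S(R, -14))) = 1/(145558 + 1/(5*(-111 + 10))) = 1/(145558 + (1/5)/(-101)) = 1/(145558 + (1/5)*(-1/101)) = 1/(145558 - 1/505) = 1/(73506789/505) = 505/73506789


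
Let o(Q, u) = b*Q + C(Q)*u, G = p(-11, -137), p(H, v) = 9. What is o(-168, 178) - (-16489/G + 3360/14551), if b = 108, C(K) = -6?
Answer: -2276083109/130959 ≈ -17380.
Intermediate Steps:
G = 9
o(Q, u) = -6*u + 108*Q (o(Q, u) = 108*Q - 6*u = -6*u + 108*Q)
o(-168, 178) - (-16489/G + 3360/14551) = (-6*178 + 108*(-168)) - (-16489/9 + 3360/14551) = (-1068 - 18144) - (-16489*⅑ + 3360*(1/14551)) = -19212 - (-16489/9 + 3360/14551) = -19212 - 1*(-239901199/130959) = -19212 + 239901199/130959 = -2276083109/130959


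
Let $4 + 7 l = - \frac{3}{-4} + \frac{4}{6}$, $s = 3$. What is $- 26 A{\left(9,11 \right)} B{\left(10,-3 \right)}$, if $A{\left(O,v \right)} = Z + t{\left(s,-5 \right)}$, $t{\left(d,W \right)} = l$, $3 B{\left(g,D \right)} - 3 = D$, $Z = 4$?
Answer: $0$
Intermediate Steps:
$l = - \frac{31}{84}$ ($l = - \frac{4}{7} + \frac{- \frac{3}{-4} + \frac{4}{6}}{7} = - \frac{4}{7} + \frac{\left(-3\right) \left(- \frac{1}{4}\right) + 4 \cdot \frac{1}{6}}{7} = - \frac{4}{7} + \frac{\frac{3}{4} + \frac{2}{3}}{7} = - \frac{4}{7} + \frac{1}{7} \cdot \frac{17}{12} = - \frac{4}{7} + \frac{17}{84} = - \frac{31}{84} \approx -0.36905$)
$B{\left(g,D \right)} = 1 + \frac{D}{3}$
$t{\left(d,W \right)} = - \frac{31}{84}$
$A{\left(O,v \right)} = \frac{305}{84}$ ($A{\left(O,v \right)} = 4 - \frac{31}{84} = \frac{305}{84}$)
$- 26 A{\left(9,11 \right)} B{\left(10,-3 \right)} = \left(-26\right) \frac{305}{84} \left(1 + \frac{1}{3} \left(-3\right)\right) = - \frac{3965 \left(1 - 1\right)}{42} = \left(- \frac{3965}{42}\right) 0 = 0$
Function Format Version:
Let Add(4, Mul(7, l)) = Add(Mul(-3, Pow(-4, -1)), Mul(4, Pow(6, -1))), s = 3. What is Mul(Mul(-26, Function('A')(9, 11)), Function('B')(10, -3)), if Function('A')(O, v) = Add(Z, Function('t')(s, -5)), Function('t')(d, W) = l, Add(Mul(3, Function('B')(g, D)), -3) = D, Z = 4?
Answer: 0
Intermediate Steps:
l = Rational(-31, 84) (l = Add(Rational(-4, 7), Mul(Rational(1, 7), Add(Mul(-3, Pow(-4, -1)), Mul(4, Pow(6, -1))))) = Add(Rational(-4, 7), Mul(Rational(1, 7), Add(Mul(-3, Rational(-1, 4)), Mul(4, Rational(1, 6))))) = Add(Rational(-4, 7), Mul(Rational(1, 7), Add(Rational(3, 4), Rational(2, 3)))) = Add(Rational(-4, 7), Mul(Rational(1, 7), Rational(17, 12))) = Add(Rational(-4, 7), Rational(17, 84)) = Rational(-31, 84) ≈ -0.36905)
Function('B')(g, D) = Add(1, Mul(Rational(1, 3), D))
Function('t')(d, W) = Rational(-31, 84)
Function('A')(O, v) = Rational(305, 84) (Function('A')(O, v) = Add(4, Rational(-31, 84)) = Rational(305, 84))
Mul(Mul(-26, Function('A')(9, 11)), Function('B')(10, -3)) = Mul(Mul(-26, Rational(305, 84)), Add(1, Mul(Rational(1, 3), -3))) = Mul(Rational(-3965, 42), Add(1, -1)) = Mul(Rational(-3965, 42), 0) = 0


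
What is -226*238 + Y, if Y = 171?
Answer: -53617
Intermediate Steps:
-226*238 + Y = -226*238 + 171 = -53788 + 171 = -53617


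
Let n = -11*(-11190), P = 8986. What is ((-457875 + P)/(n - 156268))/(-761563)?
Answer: -448889/25267137214 ≈ -1.7766e-5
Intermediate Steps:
n = 123090
((-457875 + P)/(n - 156268))/(-761563) = ((-457875 + 8986)/(123090 - 156268))/(-761563) = -448889/(-33178)*(-1/761563) = -448889*(-1/33178)*(-1/761563) = (448889/33178)*(-1/761563) = -448889/25267137214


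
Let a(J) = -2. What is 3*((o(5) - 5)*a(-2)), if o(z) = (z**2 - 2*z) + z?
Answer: -90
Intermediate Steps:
o(z) = z**2 - z
3*((o(5) - 5)*a(-2)) = 3*((5*(-1 + 5) - 5)*(-2)) = 3*((5*4 - 5)*(-2)) = 3*((20 - 5)*(-2)) = 3*(15*(-2)) = 3*(-30) = -90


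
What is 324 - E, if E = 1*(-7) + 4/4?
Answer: 330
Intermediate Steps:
E = -6 (E = -7 + 4*(1/4) = -7 + 1 = -6)
324 - E = 324 - 1*(-6) = 324 + 6 = 330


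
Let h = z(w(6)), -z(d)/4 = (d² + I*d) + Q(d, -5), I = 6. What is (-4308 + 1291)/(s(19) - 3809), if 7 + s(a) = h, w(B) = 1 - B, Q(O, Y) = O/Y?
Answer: 3017/3800 ≈ 0.79395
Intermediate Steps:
z(d) = -4*d² - 116*d/5 (z(d) = -4*((d² + 6*d) + d/(-5)) = -4*((d² + 6*d) + d*(-⅕)) = -4*((d² + 6*d) - d/5) = -4*(d² + 29*d/5) = -4*d² - 116*d/5)
h = 16 (h = 4*(1 - 1*6)*(-29 - 5*(1 - 1*6))/5 = 4*(1 - 6)*(-29 - 5*(1 - 6))/5 = (⅘)*(-5)*(-29 - 5*(-5)) = (⅘)*(-5)*(-29 + 25) = (⅘)*(-5)*(-4) = 16)
s(a) = 9 (s(a) = -7 + 16 = 9)
(-4308 + 1291)/(s(19) - 3809) = (-4308 + 1291)/(9 - 3809) = -3017/(-3800) = -3017*(-1/3800) = 3017/3800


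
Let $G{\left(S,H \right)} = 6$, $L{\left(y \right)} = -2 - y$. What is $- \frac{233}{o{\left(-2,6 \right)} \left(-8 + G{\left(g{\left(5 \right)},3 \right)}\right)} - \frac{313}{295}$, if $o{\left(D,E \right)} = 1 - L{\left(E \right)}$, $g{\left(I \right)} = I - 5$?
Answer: $\frac{63101}{5310} \approx 11.883$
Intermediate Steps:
$g{\left(I \right)} = -5 + I$
$o{\left(D,E \right)} = 3 + E$ ($o{\left(D,E \right)} = 1 - \left(-2 - E\right) = 1 + \left(2 + E\right) = 3 + E$)
$- \frac{233}{o{\left(-2,6 \right)} \left(-8 + G{\left(g{\left(5 \right)},3 \right)}\right)} - \frac{313}{295} = - \frac{233}{\left(3 + 6\right) \left(-8 + 6\right)} - \frac{313}{295} = - \frac{233}{9 \left(-2\right)} - \frac{313}{295} = - \frac{233}{-18} - \frac{313}{295} = \left(-233\right) \left(- \frac{1}{18}\right) - \frac{313}{295} = \frac{233}{18} - \frac{313}{295} = \frac{63101}{5310}$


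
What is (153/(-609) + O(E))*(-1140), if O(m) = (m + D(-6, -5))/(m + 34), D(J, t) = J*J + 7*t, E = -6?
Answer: 99465/203 ≈ 489.98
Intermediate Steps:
D(J, t) = J² + 7*t
O(m) = (1 + m)/(34 + m) (O(m) = (m + ((-6)² + 7*(-5)))/(m + 34) = (m + (36 - 35))/(34 + m) = (m + 1)/(34 + m) = (1 + m)/(34 + m))
(153/(-609) + O(E))*(-1140) = (153/(-609) + (1 - 6)/(34 - 6))*(-1140) = (153*(-1/609) - 5/28)*(-1140) = (-51/203 + (1/28)*(-5))*(-1140) = (-51/203 - 5/28)*(-1140) = -349/812*(-1140) = 99465/203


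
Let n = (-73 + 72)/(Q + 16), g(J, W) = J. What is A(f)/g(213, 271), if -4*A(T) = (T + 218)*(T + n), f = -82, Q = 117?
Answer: 370838/28329 ≈ 13.090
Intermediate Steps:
n = -1/133 (n = (-73 + 72)/(117 + 16) = -1/133 ≈ -0.0075188)
A(T) = -(218 + T)*(-1/133 + T)/4 (A(T) = -(T + 218)*(T - 1/133)/4 = -(218 + T)*(-1/133 + T)/4)
A(f)/g(213, 271) = (109/266 - 28993/532*(-82) - ¼*(-82)²)/213 = (109/266 + 1188713/266 - ¼*6724)*(1/213) = (109/266 + 1188713/266 - 1681)*(1/213) = (370838/133)*(1/213) = 370838/28329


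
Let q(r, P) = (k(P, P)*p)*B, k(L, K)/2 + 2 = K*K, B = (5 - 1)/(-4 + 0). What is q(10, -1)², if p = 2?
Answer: 16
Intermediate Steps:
B = -1 (B = 4/(-4) = 4*(-¼) = -1)
k(L, K) = -4 + 2*K² (k(L, K) = -4 + 2*(K*K) = -4 + 2*K²)
q(r, P) = 8 - 4*P² (q(r, P) = ((-4 + 2*P²)*2)*(-1) = (-8 + 4*P²)*(-1) = 8 - 4*P²)
q(10, -1)² = (8 - 4*(-1)²)² = (8 - 4*1)² = (8 - 4)² = 4² = 16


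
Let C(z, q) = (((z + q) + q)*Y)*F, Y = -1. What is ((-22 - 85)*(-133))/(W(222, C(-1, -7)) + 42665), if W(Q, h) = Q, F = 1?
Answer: 14231/42887 ≈ 0.33183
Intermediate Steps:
C(z, q) = -z - 2*q (C(z, q) = (((z + q) + q)*(-1))*1 = (((q + z) + q)*(-1))*1 = ((z + 2*q)*(-1))*1 = (-z - 2*q)*1 = -z - 2*q)
((-22 - 85)*(-133))/(W(222, C(-1, -7)) + 42665) = ((-22 - 85)*(-133))/(222 + 42665) = -107*(-133)/42887 = 14231*(1/42887) = 14231/42887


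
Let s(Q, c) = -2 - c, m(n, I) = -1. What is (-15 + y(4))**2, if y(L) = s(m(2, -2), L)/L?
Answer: 1089/4 ≈ 272.25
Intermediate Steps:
y(L) = (-2 - L)/L
(-15 + y(4))**2 = (-15 + (-2 - 1*4)/4)**2 = (-15 + (-2 - 4)/4)**2 = (-15 + (1/4)*(-6))**2 = (-15 - 3/2)**2 = (-33/2)**2 = 1089/4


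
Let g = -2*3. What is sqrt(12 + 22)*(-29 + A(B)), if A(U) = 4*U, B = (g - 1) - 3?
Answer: -69*sqrt(34) ≈ -402.34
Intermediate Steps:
g = -6
B = -10 (B = (-6 - 1) - 3 = -7 - 3 = -10)
sqrt(12 + 22)*(-29 + A(B)) = sqrt(12 + 22)*(-29 + 4*(-10)) = sqrt(34)*(-29 - 40) = sqrt(34)*(-69) = -69*sqrt(34)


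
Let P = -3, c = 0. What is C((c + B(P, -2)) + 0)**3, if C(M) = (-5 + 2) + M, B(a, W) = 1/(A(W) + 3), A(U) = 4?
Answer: -8000/343 ≈ -23.324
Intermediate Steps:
B(a, W) = 1/7 (B(a, W) = 1/(4 + 3) = 1/7)
C(M) = -3 + M
C((c + B(P, -2)) + 0)**3 = (-3 + ((0 + 1/7) + 0))**3 = (-3 + (1/7 + 0))**3 = (-3 + 1/7)**3 = (-20/7)**3 = -8000/343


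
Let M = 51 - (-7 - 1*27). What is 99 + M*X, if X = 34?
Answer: 2989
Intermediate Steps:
M = 85 (M = 51 - (-7 - 27) = 51 - 1*(-34) = 51 + 34 = 85)
99 + M*X = 99 + 85*34 = 99 + 2890 = 2989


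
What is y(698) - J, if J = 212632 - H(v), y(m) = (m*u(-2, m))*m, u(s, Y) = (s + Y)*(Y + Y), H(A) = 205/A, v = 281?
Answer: 133018371918197/281 ≈ 4.7337e+11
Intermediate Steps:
u(s, Y) = 2*Y*(Y + s) (u(s, Y) = (Y + s)*(2*Y) = 2*Y*(Y + s))
y(m) = 2*m³*(-2 + m) (y(m) = (m*(2*m*(m - 2)))*m = (m*(2*m*(-2 + m)))*m = (2*m²*(-2 + m))*m = 2*m³*(-2 + m))
J = 59749387/281 (J = 212632 - 205/281 = 59749387/281 ≈ 2.1263e+5)
y(698) - J = 2*698³*(-2 + 698) - 1*59749387/281 = 2*340068392*696 - 59749387/281 = 473375201664 - 59749387/281 = 133018371918197/281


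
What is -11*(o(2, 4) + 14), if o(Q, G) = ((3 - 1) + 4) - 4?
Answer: -176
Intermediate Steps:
o(Q, G) = 2 (o(Q, G) = (2 + 4) - 4 = 6 - 4 = 2)
-11*(o(2, 4) + 14) = -11*(2 + 14) = -11*16 = -176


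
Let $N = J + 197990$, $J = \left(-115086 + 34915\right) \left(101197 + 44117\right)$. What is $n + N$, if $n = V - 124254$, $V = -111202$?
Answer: $-11650006160$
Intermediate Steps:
$J = -11649968694$ ($J = \left(-80171\right) 145314 = -11649968694$)
$n = -235456$ ($n = -111202 - 124254 = -235456$)
$N = -11649770704$ ($N = -11649968694 + 197990 = -11649770704$)
$n + N = -235456 - 11649770704 = -11650006160$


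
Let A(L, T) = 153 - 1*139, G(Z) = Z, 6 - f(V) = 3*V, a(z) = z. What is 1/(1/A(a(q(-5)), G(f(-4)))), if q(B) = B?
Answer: 14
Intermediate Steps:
f(V) = 6 - 3*V
A(L, T) = 14 (A(L, T) = 153 - 139 = 14)
1/(1/A(a(q(-5)), G(f(-4)))) = 1/(1/14) = 14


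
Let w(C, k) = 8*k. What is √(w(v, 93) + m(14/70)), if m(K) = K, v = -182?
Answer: 61*√5/5 ≈ 27.280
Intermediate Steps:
√(w(v, 93) + m(14/70)) = √(8*93 + 14/70) = √(744 + 14*(1/70)) = √(744 + ⅕) = √(3721/5) = 61*√5/5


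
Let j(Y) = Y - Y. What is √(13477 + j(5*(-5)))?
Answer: √13477 ≈ 116.09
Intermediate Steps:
j(Y) = 0
√(13477 + j(5*(-5))) = √(13477 + 0) = √13477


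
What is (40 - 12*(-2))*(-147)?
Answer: -9408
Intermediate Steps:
(40 - 12*(-2))*(-147) = (40 + 24)*(-147) = 64*(-147) = -9408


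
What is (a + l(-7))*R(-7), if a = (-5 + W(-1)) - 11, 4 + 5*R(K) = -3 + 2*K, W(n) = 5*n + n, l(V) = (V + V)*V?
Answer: -1596/5 ≈ -319.20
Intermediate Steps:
l(V) = 2*V² (l(V) = (2*V)*V = 2*V²)
W(n) = 6*n
R(K) = -7/5 + 2*K/5 (R(K) = -⅘ + (-3 + 2*K)/5 = -⅘ + (-⅗ + 2*K/5) = -7/5 + 2*K/5)
a = -22 (a = (-5 + 6*(-1)) - 11 = (-5 - 6) - 11 = -11 - 11 = -22)
(a + l(-7))*R(-7) = (-22 + 2*(-7)²)*(-7/5 + (⅖)*(-7)) = (-22 + 2*49)*(-7/5 - 14/5) = (-22 + 98)*(-21/5) = 76*(-21/5) = -1596/5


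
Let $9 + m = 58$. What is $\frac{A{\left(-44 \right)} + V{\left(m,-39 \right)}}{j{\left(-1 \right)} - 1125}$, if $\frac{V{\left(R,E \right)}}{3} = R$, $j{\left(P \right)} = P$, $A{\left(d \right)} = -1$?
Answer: $- \frac{73}{563} \approx -0.12966$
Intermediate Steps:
$m = 49$ ($m = -9 + 58 = 49$)
$V{\left(R,E \right)} = 3 R$
$\frac{A{\left(-44 \right)} + V{\left(m,-39 \right)}}{j{\left(-1 \right)} - 1125} = \frac{-1 + 3 \cdot 49}{-1 - 1125} = \frac{-1 + 147}{-1126} = 146 \left(- \frac{1}{1126}\right) = - \frac{73}{563}$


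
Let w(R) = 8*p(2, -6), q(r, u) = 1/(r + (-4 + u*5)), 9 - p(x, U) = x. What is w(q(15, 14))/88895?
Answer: 56/88895 ≈ 0.00062996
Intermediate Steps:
p(x, U) = 9 - x
q(r, u) = 1/(-4 + r + 5*u) (q(r, u) = 1/(r + (-4 + 5*u)) = 1/(-4 + r + 5*u))
w(R) = 56 (w(R) = 8*(9 - 1*2) = 8*(9 - 2) = 8*7 = 56)
w(q(15, 14))/88895 = 56/88895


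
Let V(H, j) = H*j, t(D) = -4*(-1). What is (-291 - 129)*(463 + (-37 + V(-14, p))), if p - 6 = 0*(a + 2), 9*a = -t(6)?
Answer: -143640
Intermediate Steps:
t(D) = 4
a = -4/9 (a = (-1*4)/9 = (1/9)*(-4) = -4/9 ≈ -0.44444)
p = 6 (p = 6 + 0*(-4/9 + 2) = 6 + 0*(14/9) = 6 + 0 = 6)
(-291 - 129)*(463 + (-37 + V(-14, p))) = (-291 - 129)*(463 + (-37 - 14*6)) = -420*(463 + (-37 - 84)) = -420*(463 - 121) = -420*342 = -143640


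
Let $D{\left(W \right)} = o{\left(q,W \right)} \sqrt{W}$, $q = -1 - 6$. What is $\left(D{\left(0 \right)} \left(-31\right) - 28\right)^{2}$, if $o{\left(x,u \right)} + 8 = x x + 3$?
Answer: $784$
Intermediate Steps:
$q = -7$ ($q = -1 - 6 = -7$)
$o{\left(x,u \right)} = -5 + x^{2}$ ($o{\left(x,u \right)} = -8 + \left(x x + 3\right) = -8 + \left(x^{2} + 3\right) = -8 + \left(3 + x^{2}\right) = -5 + x^{2}$)
$D{\left(W \right)} = 44 \sqrt{W}$ ($D{\left(W \right)} = \left(-5 + \left(-7\right)^{2}\right) \sqrt{W} = \left(-5 + 49\right) \sqrt{W} = 44 \sqrt{W}$)
$\left(D{\left(0 \right)} \left(-31\right) - 28\right)^{2} = \left(44 \sqrt{0} \left(-31\right) - 28\right)^{2} = \left(44 \cdot 0 \left(-31\right) - 28\right)^{2} = \left(0 \left(-31\right) - 28\right)^{2} = \left(0 - 28\right)^{2} = \left(-28\right)^{2} = 784$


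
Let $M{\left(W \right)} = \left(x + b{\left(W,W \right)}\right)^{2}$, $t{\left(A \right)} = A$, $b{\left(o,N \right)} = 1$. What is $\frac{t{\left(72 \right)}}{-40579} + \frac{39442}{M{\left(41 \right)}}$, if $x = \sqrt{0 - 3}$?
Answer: $\frac{- 800258531 i - 72 \sqrt{3}}{40579 \left(i + \sqrt{3}\right)} \approx -4930.3 - 8539.4 i$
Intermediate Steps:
$x = i \sqrt{3}$ ($x = \sqrt{-3} = i \sqrt{3} \approx 1.732 i$)
$M{\left(W \right)} = \left(1 + i \sqrt{3}\right)^{2}$ ($M{\left(W \right)} = \left(i \sqrt{3} + 1\right)^{2} = \left(1 + i \sqrt{3}\right)^{2}$)
$\frac{t{\left(72 \right)}}{-40579} + \frac{39442}{M{\left(41 \right)}} = \frac{72}{-40579} + \frac{39442}{\left(1 + i \sqrt{3}\right)^{2}} = 72 \left(- \frac{1}{40579}\right) + \frac{39442}{\left(1 + i \sqrt{3}\right)^{2}} = - \frac{72}{40579} + \frac{39442}{\left(1 + i \sqrt{3}\right)^{2}}$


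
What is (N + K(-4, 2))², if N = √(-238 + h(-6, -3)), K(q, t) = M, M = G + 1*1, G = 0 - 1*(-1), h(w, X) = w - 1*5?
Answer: (2 + I*√249)² ≈ -245.0 + 63.119*I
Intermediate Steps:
h(w, X) = -5 + w (h(w, X) = w - 5 = -5 + w)
G = 1 (G = 0 + 1 = 1)
M = 2 (M = 1 + 1*1 = 1 + 1 = 2)
K(q, t) = 2
N = I*√249 (N = √(-238 + (-5 - 6)) = √(-238 - 11) = √(-249) = I*√249 ≈ 15.78*I)
(N + K(-4, 2))² = (I*√249 + 2)² = (2 + I*√249)²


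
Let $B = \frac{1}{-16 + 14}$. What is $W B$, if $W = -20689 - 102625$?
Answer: $61657$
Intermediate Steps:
$W = -123314$ ($W = -20689 - 102625 = -123314$)
$B = - \frac{1}{2}$ ($B = \frac{1}{-2} = - \frac{1}{2} \approx -0.5$)
$W B = \left(-123314\right) \left(- \frac{1}{2}\right) = 61657$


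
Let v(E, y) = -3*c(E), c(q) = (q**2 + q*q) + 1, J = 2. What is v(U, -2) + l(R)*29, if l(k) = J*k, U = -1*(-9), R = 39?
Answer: 1773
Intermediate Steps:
U = 9
c(q) = 1 + 2*q**2 (c(q) = (q**2 + q**2) + 1 = 2*q**2 + 1 = 1 + 2*q**2)
l(k) = 2*k
v(E, y) = -3 - 6*E**2 (v(E, y) = -3*(1 + 2*E**2) = -3 - 6*E**2)
v(U, -2) + l(R)*29 = (-3 - 6*9**2) + (2*39)*29 = (-3 - 6*81) + 78*29 = (-3 - 486) + 2262 = -489 + 2262 = 1773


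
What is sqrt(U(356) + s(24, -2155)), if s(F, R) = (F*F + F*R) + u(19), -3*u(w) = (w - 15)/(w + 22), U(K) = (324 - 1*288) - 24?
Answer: 2*I*sqrt(193394130)/123 ≈ 226.12*I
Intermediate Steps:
U(K) = 12 (U(K) = (324 - 288) - 24 = 36 - 24 = 12)
u(w) = -(-15 + w)/(3*(22 + w)) (u(w) = -(w - 15)/(3*(w + 22)) = -(-15 + w)/(3*(22 + w)))
s(F, R) = -4/123 + F**2 + F*R (s(F, R) = (F*F + F*R) + (15 - 1*19)/(3*(22 + 19)) = (F**2 + F*R) + (1/3)*(15 - 19)/41 = (F**2 + F*R) + (1/3)*(1/41)*(-4) = (F**2 + F*R) - 4/123 = -4/123 + F**2 + F*R)
sqrt(U(356) + s(24, -2155)) = sqrt(12 + (-4/123 + 24**2 + 24*(-2155))) = sqrt(12 + (-4/123 + 576 - 51720)) = sqrt(12 - 6290716/123) = sqrt(-6289240/123) = 2*I*sqrt(193394130)/123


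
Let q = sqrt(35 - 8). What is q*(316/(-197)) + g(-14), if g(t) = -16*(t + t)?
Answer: 448 - 948*sqrt(3)/197 ≈ 439.67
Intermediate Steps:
g(t) = -32*t
q = 3*sqrt(3) (q = sqrt(27) = 3*sqrt(3) ≈ 5.1962)
q*(316/(-197)) + g(-14) = (3*sqrt(3))*(316/(-197)) - 32*(-14) = (3*sqrt(3))*(316*(-1/197)) + 448 = (3*sqrt(3))*(-316/197) + 448 = -948*sqrt(3)/197 + 448 = 448 - 948*sqrt(3)/197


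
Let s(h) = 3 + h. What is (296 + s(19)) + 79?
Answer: 397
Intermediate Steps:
(296 + s(19)) + 79 = (296 + (3 + 19)) + 79 = (296 + 22) + 79 = 318 + 79 = 397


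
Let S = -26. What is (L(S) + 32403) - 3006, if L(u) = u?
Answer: 29371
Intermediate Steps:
(L(S) + 32403) - 3006 = (-26 + 32403) - 3006 = 32377 - 3006 = 29371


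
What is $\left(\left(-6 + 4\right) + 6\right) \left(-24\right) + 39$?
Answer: $-57$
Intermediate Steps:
$\left(\left(-6 + 4\right) + 6\right) \left(-24\right) + 39 = \left(-2 + 6\right) \left(-24\right) + 39 = 4 \left(-24\right) + 39 = -96 + 39 = -57$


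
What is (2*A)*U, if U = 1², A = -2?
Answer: -4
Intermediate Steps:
U = 1
(2*A)*U = (2*(-2))*1 = -4*1 = -4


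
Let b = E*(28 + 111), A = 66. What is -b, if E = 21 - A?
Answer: 6255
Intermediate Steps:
E = -45 (E = 21 - 1*66 = 21 - 66 = -45)
b = -6255 (b = -45*(28 + 111) = -45*139 = -6255)
-b = -1*(-6255) = 6255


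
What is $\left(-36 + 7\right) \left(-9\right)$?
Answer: $261$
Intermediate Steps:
$\left(-36 + 7\right) \left(-9\right) = \left(-29\right) \left(-9\right) = 261$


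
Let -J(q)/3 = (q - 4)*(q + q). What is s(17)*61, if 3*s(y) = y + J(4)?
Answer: 1037/3 ≈ 345.67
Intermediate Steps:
J(q) = -6*q*(-4 + q) (J(q) = -3*(q - 4)*(q + q) = -3*(-4 + q)*2*q = -6*q*(-4 + q))
s(y) = y/3 (s(y) = (y + 6*4*(4 - 1*4))/3 = (y + 6*4*(4 - 4))/3 = (y + 6*4*0)/3 = (y + 0)/3 = y/3)
s(17)*61 = ((⅓)*17)*61 = (17/3)*61 = 1037/3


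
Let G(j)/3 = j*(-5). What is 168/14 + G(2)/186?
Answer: 367/31 ≈ 11.839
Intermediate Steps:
G(j) = -15*j (G(j) = 3*(j*(-5)) = 3*(-5*j) = -15*j)
168/14 + G(2)/186 = 168/14 - 15*2/186 = 168*(1/14) - 30*1/186 = 12 - 5/31 = 367/31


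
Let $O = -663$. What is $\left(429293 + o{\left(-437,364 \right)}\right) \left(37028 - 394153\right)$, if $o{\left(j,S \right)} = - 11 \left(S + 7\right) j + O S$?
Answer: $-704021225750$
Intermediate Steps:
$o{\left(j,S \right)} = - 663 S + j \left(-77 - 11 S\right)$ ($o{\left(j,S \right)} = - 11 \left(S + 7\right) j - 663 S = - 11 \left(7 + S\right) j - 663 S = \left(-77 - 11 S\right) j - 663 S = j \left(-77 - 11 S\right) - 663 S = - 663 S + j \left(-77 - 11 S\right)$)
$\left(429293 + o{\left(-437,364 \right)}\right) \left(37028 - 394153\right) = \left(429293 - \left(207683 - 1749748\right)\right) \left(37028 - 394153\right) = \left(429293 + \left(-241332 + 33649 + 1749748\right)\right) \left(-357125\right) = \left(429293 + 1542065\right) \left(-357125\right) = 1971358 \left(-357125\right) = -704021225750$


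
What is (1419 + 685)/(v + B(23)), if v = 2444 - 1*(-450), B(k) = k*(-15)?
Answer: 2104/2549 ≈ 0.82542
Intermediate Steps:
B(k) = -15*k
v = 2894 (v = 2444 + 450 = 2894)
(1419 + 685)/(v + B(23)) = (1419 + 685)/(2894 - 15*23) = 2104/(2894 - 345) = 2104/2549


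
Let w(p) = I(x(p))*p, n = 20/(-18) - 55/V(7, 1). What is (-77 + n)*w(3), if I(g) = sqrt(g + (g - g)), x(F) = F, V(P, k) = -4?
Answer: -2317*sqrt(3)/12 ≈ -334.43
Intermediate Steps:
I(g) = sqrt(g) (I(g) = sqrt(g + 0) = sqrt(g))
n = 455/36 (n = 20/(-18) - 55/(-4) = 20*(-1/18) - 55*(-1/4) = -10/9 + 55/4 = 455/36 ≈ 12.639)
w(p) = p**(3/2) (w(p) = sqrt(p)*p = p**(3/2))
(-77 + n)*w(3) = (-77 + 455/36)*3**(3/2) = -2317*sqrt(3)/12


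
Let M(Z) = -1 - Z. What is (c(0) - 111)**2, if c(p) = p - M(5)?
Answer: 11025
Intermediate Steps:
c(p) = 6 + p (c(p) = p - (-1 - 1*5) = p - (-1 - 5) = p - 1*(-6) = p + 6 = 6 + p)
(c(0) - 111)**2 = ((6 + 0) - 111)**2 = (6 - 111)**2 = (-105)**2 = 11025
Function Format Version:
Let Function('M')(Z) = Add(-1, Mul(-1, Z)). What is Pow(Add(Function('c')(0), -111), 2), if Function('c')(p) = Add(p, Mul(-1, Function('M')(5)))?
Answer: 11025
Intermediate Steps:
Function('c')(p) = Add(6, p) (Function('c')(p) = Add(p, Mul(-1, Add(-1, Mul(-1, 5)))) = Add(p, Mul(-1, Add(-1, -5))) = Add(p, Mul(-1, -6)) = Add(p, 6) = Add(6, p))
Pow(Add(Function('c')(0), -111), 2) = Pow(Add(Add(6, 0), -111), 2) = Pow(Add(6, -111), 2) = Pow(-105, 2) = 11025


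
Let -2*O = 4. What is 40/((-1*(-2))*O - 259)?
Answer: -40/263 ≈ -0.15209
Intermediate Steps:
O = -2 (O = -½*4 = -2)
40/((-1*(-2))*O - 259) = 40/(-1*(-2)*(-2) - 259) = 40/(2*(-2) - 259) = 40/(-4 - 259) = 40/(-263) = 40*(-1/263) = -40/263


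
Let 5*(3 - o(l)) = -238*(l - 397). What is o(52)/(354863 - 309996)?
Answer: -16419/44867 ≈ -0.36595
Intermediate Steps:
o(l) = -94471/5 + 238*l/5 (o(l) = 3 - (-238)*(l - 397)/5 = 3 - (-238)*(-397 + l)/5 = 3 - (94486 - 238*l)/5 = 3 + (-94486/5 + 238*l/5) = -94471/5 + 238*l/5)
o(52)/(354863 - 309996) = (-94471/5 + (238/5)*52)/(354863 - 309996) = (-94471/5 + 12376/5)/44867 = -16419*1/44867 = -16419/44867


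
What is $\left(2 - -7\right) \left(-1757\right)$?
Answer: $-15813$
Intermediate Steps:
$\left(2 - -7\right) \left(-1757\right) = \left(2 + 7\right) \left(-1757\right) = 9 \left(-1757\right) = -15813$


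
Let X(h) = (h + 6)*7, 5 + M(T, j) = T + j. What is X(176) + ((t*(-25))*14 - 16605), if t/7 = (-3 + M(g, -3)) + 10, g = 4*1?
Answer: -22681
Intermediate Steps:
g = 4
M(T, j) = -5 + T + j (M(T, j) = -5 + (T + j) = -5 + T + j)
t = 21 (t = 7*((-3 + (-5 + 4 - 3)) + 10) = 7*((-3 - 4) + 10) = 7*(-7 + 10) = 7*3 = 21)
X(h) = 42 + 7*h (X(h) = (6 + h)*7 = 42 + 7*h)
X(176) + ((t*(-25))*14 - 16605) = (42 + 7*176) + ((21*(-25))*14 - 16605) = (42 + 1232) + (-525*14 - 16605) = 1274 + (-7350 - 16605) = 1274 - 23955 = -22681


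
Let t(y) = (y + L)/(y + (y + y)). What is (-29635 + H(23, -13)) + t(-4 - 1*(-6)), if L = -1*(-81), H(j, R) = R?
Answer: -177805/6 ≈ -29634.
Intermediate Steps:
L = 81
t(y) = (81 + y)/(3*y) (t(y) = (y + 81)/(y + (y + y)) = (81 + y)/(y + 2*y) = (81 + y)/((3*y)) = (81 + y)*(1/(3*y)) = (81 + y)/(3*y))
(-29635 + H(23, -13)) + t(-4 - 1*(-6)) = (-29635 - 13) + (81 + (-4 - 1*(-6)))/(3*(-4 - 1*(-6))) = -29648 + (81 + (-4 + 6))/(3*(-4 + 6)) = -29648 + (⅓)*(81 + 2)/2 = -29648 + (⅓)*(½)*83 = -29648 + 83/6 = -177805/6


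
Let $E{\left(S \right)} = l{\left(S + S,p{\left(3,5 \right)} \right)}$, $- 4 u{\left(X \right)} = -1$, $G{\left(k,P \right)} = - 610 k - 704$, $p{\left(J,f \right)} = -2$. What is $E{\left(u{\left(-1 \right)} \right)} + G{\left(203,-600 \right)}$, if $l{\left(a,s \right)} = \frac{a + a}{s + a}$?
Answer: $- \frac{373604}{3} \approx -1.2453 \cdot 10^{5}$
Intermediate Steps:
$G{\left(k,P \right)} = -704 - 610 k$
$l{\left(a,s \right)} = \frac{2 a}{a + s}$
$u{\left(X \right)} = \frac{1}{4}$ ($u{\left(X \right)} = \left(- \frac{1}{4}\right) \left(-1\right) = \frac{1}{4}$)
$E{\left(S \right)} = \frac{4 S}{-2 + 2 S}$ ($E{\left(S \right)} = \frac{2 \left(S + S\right)}{\left(S + S\right) - 2} = \frac{2 \cdot 2 S}{2 S - 2} = \frac{2 \cdot 2 S}{-2 + 2 S} = \frac{4 S}{-2 + 2 S}$)
$E{\left(u{\left(-1 \right)} \right)} + G{\left(203,-600 \right)} = 2 \cdot \frac{1}{4} \frac{1}{-1 + \frac{1}{4}} - 124534 = 2 \cdot \frac{1}{4} \frac{1}{- \frac{3}{4}} - 124534 = 2 \cdot \frac{1}{4} \left(- \frac{4}{3}\right) - 124534 = - \frac{2}{3} - 124534 = - \frac{373604}{3}$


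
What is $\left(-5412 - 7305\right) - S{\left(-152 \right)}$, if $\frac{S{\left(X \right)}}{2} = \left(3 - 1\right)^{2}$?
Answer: $-12725$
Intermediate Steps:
$S{\left(X \right)} = 8$ ($S{\left(X \right)} = 2 \left(3 - 1\right)^{2} = 2 \cdot 2^{2} = 2 \cdot 4 = 8$)
$\left(-5412 - 7305\right) - S{\left(-152 \right)} = \left(-5412 - 7305\right) - 8 = -12717 - 8 = -12725$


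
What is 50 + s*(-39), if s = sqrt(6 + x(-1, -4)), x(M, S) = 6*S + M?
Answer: 50 - 39*I*sqrt(19) ≈ 50.0 - 170.0*I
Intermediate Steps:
x(M, S) = M + 6*S
s = I*sqrt(19) (s = sqrt(6 + (-1 + 6*(-4))) = sqrt(6 + (-1 - 24)) = sqrt(6 - 25) = sqrt(-19) = I*sqrt(19) ≈ 4.3589*I)
50 + s*(-39) = 50 + (I*sqrt(19))*(-39) = 50 - 39*I*sqrt(19)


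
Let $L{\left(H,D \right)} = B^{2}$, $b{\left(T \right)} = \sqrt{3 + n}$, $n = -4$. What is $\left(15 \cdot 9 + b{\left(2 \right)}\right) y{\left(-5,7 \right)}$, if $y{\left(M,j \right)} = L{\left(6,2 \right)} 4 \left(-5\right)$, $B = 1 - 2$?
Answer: $-2700 - 20 i \approx -2700.0 - 20.0 i$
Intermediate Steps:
$b{\left(T \right)} = i$ ($b{\left(T \right)} = \sqrt{3 - 4} = \sqrt{-1} = i$)
$B = -1$
$L{\left(H,D \right)} = 1$ ($L{\left(H,D \right)} = \left(-1\right)^{2} = 1$)
$y{\left(M,j \right)} = -20$ ($y{\left(M,j \right)} = 1 \cdot 4 \left(-5\right) = 4 \left(-5\right) = -20$)
$\left(15 \cdot 9 + b{\left(2 \right)}\right) y{\left(-5,7 \right)} = \left(15 \cdot 9 + i\right) \left(-20\right) = \left(135 + i\right) \left(-20\right) = -2700 - 20 i$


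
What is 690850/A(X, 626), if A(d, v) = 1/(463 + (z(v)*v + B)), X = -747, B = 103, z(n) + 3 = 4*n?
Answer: 1082003743200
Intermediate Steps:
z(n) = -3 + 4*n
A(d, v) = 1/(566 + v*(-3 + 4*v)) (A(d, v) = 1/(463 + ((-3 + 4*v)*v + 103)) = 1/(463 + (v*(-3 + 4*v) + 103)) = 1/(463 + (103 + v*(-3 + 4*v))) = 1/(566 + v*(-3 + 4*v)))
690850/A(X, 626) = 690850/(1/(566 + 626*(-3 + 4*626))) = 690850/(1/(566 + 626*(-3 + 2504))) = 690850/(1/(566 + 626*2501)) = 690850/(1/(566 + 1565626)) = 690850/(1/1566192) = 690850*1566192 = 1082003743200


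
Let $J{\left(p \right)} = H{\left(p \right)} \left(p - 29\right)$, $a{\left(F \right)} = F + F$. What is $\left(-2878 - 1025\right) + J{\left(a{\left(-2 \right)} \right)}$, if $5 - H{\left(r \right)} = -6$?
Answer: $-4266$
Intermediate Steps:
$a{\left(F \right)} = 2 F$
$H{\left(r \right)} = 11$ ($H{\left(r \right)} = 5 - -6 = 5 + 6 = 11$)
$J{\left(p \right)} = -319 + 11 p$ ($J{\left(p \right)} = 11 \left(p - 29\right) = 11 \left(-29 + p\right) = -319 + 11 p$)
$\left(-2878 - 1025\right) + J{\left(a{\left(-2 \right)} \right)} = \left(-2878 - 1025\right) - \left(319 - 11 \cdot 2 \left(-2\right)\right) = -3903 + \left(-319 + 11 \left(-4\right)\right) = -3903 - 363 = -4266$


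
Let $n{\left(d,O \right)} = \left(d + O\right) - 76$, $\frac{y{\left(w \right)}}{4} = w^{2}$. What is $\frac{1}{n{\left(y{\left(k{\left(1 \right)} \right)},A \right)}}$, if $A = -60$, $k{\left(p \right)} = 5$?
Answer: $- \frac{1}{36} \approx -0.027778$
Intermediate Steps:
$y{\left(w \right)} = 4 w^{2}$
$n{\left(d,O \right)} = -76 + O + d$ ($n{\left(d,O \right)} = \left(O + d\right) - 76 = -76 + O + d$)
$\frac{1}{n{\left(y{\left(k{\left(1 \right)} \right)},A \right)}} = \frac{1}{-76 - 60 + 4 \cdot 5^{2}} = \frac{1}{-76 - 60 + 4 \cdot 25} = \frac{1}{-76 - 60 + 100} = \frac{1}{-36} = - \frac{1}{36}$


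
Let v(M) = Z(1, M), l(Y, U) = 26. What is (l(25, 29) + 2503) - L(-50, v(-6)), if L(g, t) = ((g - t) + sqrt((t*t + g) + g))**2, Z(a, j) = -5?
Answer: 579 + 450*I*sqrt(3) ≈ 579.0 + 779.42*I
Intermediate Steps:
v(M) = -5
L(g, t) = (g + sqrt(t**2 + 2*g) - t)**2 (L(g, t) = ((g - t) + sqrt((t**2 + g) + g))**2 = ((g - t) + sqrt((g + t**2) + g))**2 = ((g - t) + sqrt(t**2 + 2*g))**2 = (g + sqrt(t**2 + 2*g) - t)**2)
(l(25, 29) + 2503) - L(-50, v(-6)) = (26 + 2503) - (-50 + sqrt((-5)**2 + 2*(-50)) - 1*(-5))**2 = 2529 - (-50 + sqrt(25 - 100) + 5)**2 = 2529 - (-50 + sqrt(-75) + 5)**2 = 2529 - (-50 + 5*I*sqrt(3) + 5)**2 = 2529 - (-45 + 5*I*sqrt(3))**2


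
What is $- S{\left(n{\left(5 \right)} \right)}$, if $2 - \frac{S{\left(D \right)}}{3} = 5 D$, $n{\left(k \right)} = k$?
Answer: $69$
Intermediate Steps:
$S{\left(D \right)} = 6 - 15 D$ ($S{\left(D \right)} = 6 - 3 \cdot 5 D = 6 - 15 D$)
$- S{\left(n{\left(5 \right)} \right)} = - (6 - 75) = \left(-1\right) \left(-69\right) = 69$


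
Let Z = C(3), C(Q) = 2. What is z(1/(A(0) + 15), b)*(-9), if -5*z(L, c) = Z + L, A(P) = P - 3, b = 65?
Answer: 15/4 ≈ 3.7500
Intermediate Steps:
A(P) = -3 + P
Z = 2
z(L, c) = -⅖ - L/5 (z(L, c) = -(2 + L)/5 = -⅖ - L/5)
z(1/(A(0) + 15), b)*(-9) = (-⅖ - 1/(5*((-3 + 0) + 15)))*(-9) = (-⅖ - 1/(5*(-3 + 15)))*(-9) = (-⅖ - ⅕/12)*(-9) = (-⅖ - ⅕*1/12)*(-9) = (-⅖ - 1/60)*(-9) = -5/12*(-9) = 15/4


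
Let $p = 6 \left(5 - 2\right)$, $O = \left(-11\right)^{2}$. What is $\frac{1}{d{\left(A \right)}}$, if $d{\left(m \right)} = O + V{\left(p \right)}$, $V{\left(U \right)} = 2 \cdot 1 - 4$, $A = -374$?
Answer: $\frac{1}{119} \approx 0.0084034$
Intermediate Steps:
$O = 121$
$p = 18$ ($p = 6 \cdot 3 = 18$)
$V{\left(U \right)} = -2$ ($V{\left(U \right)} = 2 - 4 = -2$)
$d{\left(m \right)} = 119$ ($d{\left(m \right)} = 121 - 2 = 119$)
$\frac{1}{d{\left(A \right)}} = \frac{1}{119}$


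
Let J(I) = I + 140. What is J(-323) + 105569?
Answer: 105386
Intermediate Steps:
J(I) = 140 + I
J(-323) + 105569 = (140 - 323) + 105569 = -183 + 105569 = 105386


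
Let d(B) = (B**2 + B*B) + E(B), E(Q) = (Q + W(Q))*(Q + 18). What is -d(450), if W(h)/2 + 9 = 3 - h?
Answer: -188784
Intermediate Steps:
W(h) = -12 - 2*h (W(h) = -18 + 2*(3 - h) = -18 + (6 - 2*h) = -12 - 2*h)
E(Q) = (-12 - Q)*(18 + Q) (E(Q) = (Q + (-12 - 2*Q))*(Q + 18) = (-12 - Q)*(18 + Q))
d(B) = -216 + B**2 - 30*B (d(B) = (B**2 + B*B) + (-216 - B**2 - 30*B) = (B**2 + B**2) + (-216 - B**2 - 30*B) = 2*B**2 + (-216 - B**2 - 30*B) = -216 + B**2 - 30*B)
-d(450) = -(-216 + 450**2 - 30*450) = -(-216 + 202500 - 13500) = -1*188784 = -188784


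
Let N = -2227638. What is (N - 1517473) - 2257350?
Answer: -6002461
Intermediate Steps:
(N - 1517473) - 2257350 = (-2227638 - 1517473) - 2257350 = -3745111 - 2257350 = -6002461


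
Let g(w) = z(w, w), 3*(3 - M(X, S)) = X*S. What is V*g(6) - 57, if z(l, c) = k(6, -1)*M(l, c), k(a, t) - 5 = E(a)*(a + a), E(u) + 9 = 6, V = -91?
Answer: -25446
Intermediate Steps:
E(u) = -3 (E(u) = -9 + 6 = -3)
M(X, S) = 3 - S*X/3 (M(X, S) = 3 - X*S/3 = 3 - S*X/3)
k(a, t) = 5 - 6*a (k(a, t) = 5 - 3*(a + a) = 5 - 6*a)
z(l, c) = -93 + 31*c*l/3 (z(l, c) = (5 - 6*6)*(3 - c*l/3) = (5 - 36)*(3 - c*l/3) = -31*(3 - c*l/3) = -93 + 31*c*l/3)
g(w) = -93 + 31*w²/3 (g(w) = -93 + 31*w*w/3 = -93 + 31*w²/3)
V*g(6) - 57 = -91*(-93 + (31/3)*6²) - 57 = -91*(-93 + (31/3)*36) - 57 = -91*(-93 + 372) - 57 = -91*279 - 57 = -25389 - 57 = -25446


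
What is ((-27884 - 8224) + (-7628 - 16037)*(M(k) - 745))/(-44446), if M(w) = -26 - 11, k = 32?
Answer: -9234961/22223 ≈ -415.56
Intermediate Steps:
M(w) = -37
((-27884 - 8224) + (-7628 - 16037)*(M(k) - 745))/(-44446) = ((-27884 - 8224) + (-7628 - 16037)*(-37 - 745))/(-44446) = (-36108 - 23665*(-782))*(-1/44446) = (-36108 + 18506030)*(-1/44446) = 18469922*(-1/44446) = -9234961/22223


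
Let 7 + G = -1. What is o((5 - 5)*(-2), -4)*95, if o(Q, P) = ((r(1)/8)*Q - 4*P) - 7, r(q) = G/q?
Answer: 855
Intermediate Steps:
G = -8 (G = -7 - 1 = -8)
r(q) = -8/q
o(Q, P) = -7 - Q - 4*P (o(Q, P) = ((-8/1/8)*Q - 4*P) - 7 = ((-8*1*(⅛))*Q - 4*P) - 7 = ((-8*⅛)*Q - 4*P) - 7 = (-Q - 4*P) - 7 = -7 - Q - 4*P)
o((5 - 5)*(-2), -4)*95 = (-7 - (5 - 5)*(-2) - 4*(-4))*95 = (-7 - 0*(-2) + 16)*95 = (-7 - 1*0 + 16)*95 = (-7 + 0 + 16)*95 = 9*95 = 855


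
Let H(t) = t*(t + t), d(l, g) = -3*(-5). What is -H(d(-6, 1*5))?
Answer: -450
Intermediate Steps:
d(l, g) = 15
H(t) = 2*t² (H(t) = t*(2*t) = 2*t²)
-H(d(-6, 1*5)) = -2*15² = -2*225 = -1*450 = -450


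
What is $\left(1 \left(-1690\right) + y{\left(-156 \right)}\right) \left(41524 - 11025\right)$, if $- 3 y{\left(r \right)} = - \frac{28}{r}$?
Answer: $- \frac{6030780763}{117} \approx -5.1545 \cdot 10^{7}$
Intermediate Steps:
$y{\left(r \right)} = \frac{28}{3 r}$ ($y{\left(r \right)} = - \frac{\left(-28\right) \frac{1}{r}}{3} = \frac{28}{3 r}$)
$\left(1 \left(-1690\right) + y{\left(-156 \right)}\right) \left(41524 - 11025\right) = \left(1 \left(-1690\right) + \frac{28}{3 \left(-156\right)}\right) \left(41524 - 11025\right) = \left(-1690 + \frac{28}{3} \left(- \frac{1}{156}\right)\right) 30499 = \left(-1690 - \frac{7}{117}\right) 30499 = \left(- \frac{197737}{117}\right) 30499 = - \frac{6030780763}{117}$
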